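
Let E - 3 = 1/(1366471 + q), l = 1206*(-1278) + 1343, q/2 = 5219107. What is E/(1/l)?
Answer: -10906998037160/2360937 ≈ -4.6198e+6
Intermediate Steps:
q = 10438214 (q = 2*5219107 = 10438214)
l = -1539925 (l = -1541268 + 1343 = -1539925)
E = 35414056/11804685 (E = 3 + 1/(1366471 + 10438214) = 3 + 1/11804685 = 35414056/11804685 ≈ 3.0000)
E/(1/l) = 35414056/(11804685*(1/(-1539925))) = 35414056/(11804685*(-1/1539925)) = (35414056/11804685)*(-1539925) = -10906998037160/2360937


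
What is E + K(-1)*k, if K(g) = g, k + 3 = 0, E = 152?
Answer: 155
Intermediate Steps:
k = -3 (k = -3 + 0 = -3)
E + K(-1)*k = 152 - 1*(-3) = 152 + 3 = 155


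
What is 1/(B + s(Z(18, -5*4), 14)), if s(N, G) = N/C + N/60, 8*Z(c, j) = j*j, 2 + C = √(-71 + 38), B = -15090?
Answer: -4020474/60676484465 + 72*I*√33/12135296893 ≈ -6.6261e-5 + 3.4083e-8*I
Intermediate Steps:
C = -2 + I*√33 (C = -2 + √(-71 + 38) = -2 + √(-33) = -2 + I*√33 ≈ -2.0 + 5.7446*I)
Z(c, j) = j²/8 (Z(c, j) = (j*j)/8 = j²/8)
s(N, G) = N/60 + N/(-2 + I*√33) (s(N, G) = N/(-2 + I*√33) + N/60 = N/60 + N/(-2 + I*√33))
1/(B + s(Z(18, -5*4), 14)) = 1/(-15090 + ((-5*4)²/8)*(√33 - 58*I)/(60*(√33 + 2*I))) = 1/(-15090 + ((⅛)*(-20)²)*(√33 - 58*I)/(60*(√33 + 2*I))) = 1/(-15090 + ((⅛)*400)*(√33 - 58*I)/(60*(√33 + 2*I))) = 1/(-15090 + (1/60)*50*(√33 - 58*I)/(√33 + 2*I)) = 1/(-15090 + 5*(√33 - 58*I)/(6*(√33 + 2*I)))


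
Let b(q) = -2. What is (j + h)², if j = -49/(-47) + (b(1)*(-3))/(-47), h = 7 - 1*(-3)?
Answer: 263169/2209 ≈ 119.13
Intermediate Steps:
h = 10 (h = 7 + 3 = 10)
j = 43/47 (j = -49/(-47) - 2*(-3)/(-47) = -49*(-1/47) + 6*(-1/47) = 49/47 - 6/47 = 43/47 ≈ 0.91489)
(j + h)² = (43/47 + 10)² = (513/47)² = 263169/2209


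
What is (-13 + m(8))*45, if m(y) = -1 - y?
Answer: -990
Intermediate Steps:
(-13 + m(8))*45 = (-13 + (-1 - 1*8))*45 = (-13 + (-1 - 8))*45 = (-13 - 9)*45 = -22*45 = -990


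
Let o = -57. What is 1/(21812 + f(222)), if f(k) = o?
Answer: 1/21755 ≈ 4.5966e-5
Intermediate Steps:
f(k) = -57
1/(21812 + f(222)) = 1/(21812 - 57) = 1/21755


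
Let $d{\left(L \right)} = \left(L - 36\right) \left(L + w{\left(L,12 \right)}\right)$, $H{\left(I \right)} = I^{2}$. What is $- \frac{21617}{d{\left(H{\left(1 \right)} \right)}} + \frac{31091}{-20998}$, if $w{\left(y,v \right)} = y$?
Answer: $\frac{112934349}{367465} \approx 307.33$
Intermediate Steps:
$d{\left(L \right)} = 2 L \left(-36 + L\right)$ ($d{\left(L \right)} = \left(L - 36\right) \left(L + L\right) = \left(-36 + L\right) 2 L = 2 L \left(-36 + L\right)$)
$- \frac{21617}{d{\left(H{\left(1 \right)} \right)}} + \frac{31091}{-20998} = - \frac{21617}{2 \cdot 1^{2} \left(-36 + 1^{2}\right)} + \frac{31091}{-20998} = - \frac{21617}{2 \cdot 1 \left(-36 + 1\right)} + 31091 \left(- \frac{1}{20998}\right) = - \frac{21617}{2 \cdot 1 \left(-35\right)} - \frac{31091}{20998} = - \frac{21617}{-70} - \frac{31091}{20998} = \left(-21617\right) \left(- \frac{1}{70}\right) - \frac{31091}{20998} = \frac{21617}{70} - \frac{31091}{20998} = \frac{112934349}{367465}$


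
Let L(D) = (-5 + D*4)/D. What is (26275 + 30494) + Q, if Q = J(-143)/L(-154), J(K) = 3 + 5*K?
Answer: 35143901/621 ≈ 56592.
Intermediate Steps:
L(D) = (-5 + 4*D)/D
Q = -109648/621 (Q = (3 + 5*(-143))/(4 - 5/(-154)) = (3 - 715)/(4 - 5*(-1/154)) = -712/(4 + 5/154) = -712/621/154 = -712*154/621 = -109648/621 ≈ -176.57)
(26275 + 30494) + Q = (26275 + 30494) - 109648/621 = 56769 - 109648/621 = 35143901/621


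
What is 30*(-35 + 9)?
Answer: -780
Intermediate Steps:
30*(-35 + 9) = 30*(-26) = -780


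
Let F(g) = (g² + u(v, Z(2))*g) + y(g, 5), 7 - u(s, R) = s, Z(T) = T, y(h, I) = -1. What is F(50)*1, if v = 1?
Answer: 2799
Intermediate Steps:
u(s, R) = 7 - s
F(g) = -1 + g² + 6*g (F(g) = (g² + (7 - 1*1)*g) - 1 = (g² + (7 - 1)*g) - 1 = (g² + 6*g) - 1 = -1 + g² + 6*g)
F(50)*1 = (-1 + 50² + 6*50)*1 = (-1 + 2500 + 300)*1 = 2799*1 = 2799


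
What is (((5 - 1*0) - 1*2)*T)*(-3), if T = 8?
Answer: -72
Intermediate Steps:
(((5 - 1*0) - 1*2)*T)*(-3) = (((5 - 1*0) - 1*2)*8)*(-3) = (((5 + 0) - 2)*8)*(-3) = ((5 - 2)*8)*(-3) = (3*8)*(-3) = 24*(-3) = -72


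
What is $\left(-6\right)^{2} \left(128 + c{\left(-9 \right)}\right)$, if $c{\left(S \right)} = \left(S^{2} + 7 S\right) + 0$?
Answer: $5256$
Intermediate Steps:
$c{\left(S \right)} = S^{2} + 7 S$
$\left(-6\right)^{2} \left(128 + c{\left(-9 \right)}\right) = \left(-6\right)^{2} \left(128 - 9 \left(7 - 9\right)\right) = 36 \left(128 - -18\right) = 36 \left(128 + 18\right) = 36 \cdot 146 = 5256$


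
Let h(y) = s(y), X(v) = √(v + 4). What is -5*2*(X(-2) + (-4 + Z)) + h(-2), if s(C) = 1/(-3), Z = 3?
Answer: 29/3 - 10*√2 ≈ -4.4755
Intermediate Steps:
s(C) = -⅓
X(v) = √(4 + v)
h(y) = -⅓
-5*2*(X(-2) + (-4 + Z)) + h(-2) = -5*2*(√(4 - 2) + (-4 + 3)) - ⅓ = -10*(√2 - 1) - ⅓ = -10*(-1 + √2) - ⅓ = -(-10 + 10*√2) - ⅓ = (10 - 10*√2) - ⅓ = 29/3 - 10*√2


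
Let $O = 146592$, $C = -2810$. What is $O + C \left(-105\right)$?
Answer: $441642$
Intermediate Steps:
$O + C \left(-105\right) = 146592 - -295050 = 146592 + 295050 = 441642$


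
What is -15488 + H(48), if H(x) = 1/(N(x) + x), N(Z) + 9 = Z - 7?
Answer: -1239039/80 ≈ -15488.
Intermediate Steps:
N(Z) = -16 + Z (N(Z) = -9 + (Z - 7) = -9 + (-7 + Z) = -16 + Z)
H(x) = 1/(-16 + 2*x) (H(x) = 1/((-16 + x) + x) = 1/(-16 + 2*x))
-15488 + H(48) = -15488 + 1/(2*(-8 + 48)) = -15488 + (½)/40 = -15488 + (½)*(1/40) = -15488 + 1/80 = -1239039/80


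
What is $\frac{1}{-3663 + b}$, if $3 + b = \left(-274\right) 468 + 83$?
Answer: $- \frac{1}{131815} \approx -7.5864 \cdot 10^{-6}$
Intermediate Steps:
$b = -128152$ ($b = -3 + \left(\left(-274\right) 468 + 83\right) = -3 + \left(-128232 + 83\right) = -3 - 128149 = -128152$)
$\frac{1}{-3663 + b} = \frac{1}{-3663 - 128152} = \frac{1}{-131815} = - \frac{1}{131815}$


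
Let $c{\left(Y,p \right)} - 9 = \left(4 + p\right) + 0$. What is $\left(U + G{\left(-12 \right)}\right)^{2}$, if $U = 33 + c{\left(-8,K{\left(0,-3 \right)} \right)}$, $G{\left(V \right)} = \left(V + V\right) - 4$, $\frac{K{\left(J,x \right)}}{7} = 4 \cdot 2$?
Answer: $5476$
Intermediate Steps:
$K{\left(J,x \right)} = 56$ ($K{\left(J,x \right)} = 7 \cdot 4 \cdot 2 = 7 \cdot 8 = 56$)
$G{\left(V \right)} = -4 + 2 V$ ($G{\left(V \right)} = 2 V - 4 = -4 + 2 V$)
$c{\left(Y,p \right)} = 13 + p$ ($c{\left(Y,p \right)} = 9 + \left(\left(4 + p\right) + 0\right) = 9 + \left(4 + p\right) = 13 + p$)
$U = 102$ ($U = 33 + \left(13 + 56\right) = 33 + 69 = 102$)
$\left(U + G{\left(-12 \right)}\right)^{2} = \left(102 + \left(-4 + 2 \left(-12\right)\right)\right)^{2} = \left(102 - 28\right)^{2} = 74^{2} = 5476$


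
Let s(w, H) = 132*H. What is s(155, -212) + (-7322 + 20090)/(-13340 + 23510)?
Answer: -47430752/1695 ≈ -27983.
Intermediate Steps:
s(155, -212) + (-7322 + 20090)/(-13340 + 23510) = 132*(-212) + (-7322 + 20090)/(-13340 + 23510) = -27984 + 12768/10170 = -27984 + 12768*(1/10170) = -27984 + 2128/1695 = -47430752/1695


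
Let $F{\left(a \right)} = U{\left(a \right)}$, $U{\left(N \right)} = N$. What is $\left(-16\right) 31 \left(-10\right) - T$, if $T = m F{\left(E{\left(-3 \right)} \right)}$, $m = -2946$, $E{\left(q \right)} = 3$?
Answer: $13798$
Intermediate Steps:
$F{\left(a \right)} = a$
$T = -8838$ ($T = \left(-2946\right) 3 = -8838$)
$\left(-16\right) 31 \left(-10\right) - T = \left(-16\right) 31 \left(-10\right) - -8838 = \left(-496\right) \left(-10\right) + 8838 = 4960 + 8838 = 13798$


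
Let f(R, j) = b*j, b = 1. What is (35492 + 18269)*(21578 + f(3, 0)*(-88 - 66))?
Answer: 1160054858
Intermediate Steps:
f(R, j) = j (f(R, j) = 1*j = j)
(35492 + 18269)*(21578 + f(3, 0)*(-88 - 66)) = (35492 + 18269)*(21578 + 0*(-88 - 66)) = 53761*(21578 + 0*(-154)) = 53761*(21578 + 0) = 53761*21578 = 1160054858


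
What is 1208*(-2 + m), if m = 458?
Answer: 550848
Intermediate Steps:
1208*(-2 + m) = 1208*(-2 + 458) = 1208*456 = 550848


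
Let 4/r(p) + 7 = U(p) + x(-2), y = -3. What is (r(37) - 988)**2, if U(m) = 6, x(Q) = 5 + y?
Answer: 968256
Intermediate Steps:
x(Q) = 2 (x(Q) = 5 - 3 = 2)
r(p) = 4 (r(p) = 4/(-7 + (6 + 2)) = 4/(-7 + 8) = 4/1 = 4*1 = 4)
(r(37) - 988)**2 = (4 - 988)**2 = (-984)**2 = 968256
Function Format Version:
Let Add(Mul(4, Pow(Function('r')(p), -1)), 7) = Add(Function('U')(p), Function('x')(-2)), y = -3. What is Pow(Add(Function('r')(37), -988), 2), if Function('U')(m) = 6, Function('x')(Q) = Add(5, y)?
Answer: 968256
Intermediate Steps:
Function('x')(Q) = 2 (Function('x')(Q) = Add(5, -3) = 2)
Function('r')(p) = 4 (Function('r')(p) = Mul(4, Pow(Add(-7, Add(6, 2)), -1)) = Mul(4, Pow(Add(-7, 8), -1)) = Mul(4, Pow(1, -1)) = Mul(4, 1) = 4)
Pow(Add(Function('r')(37), -988), 2) = Pow(Add(4, -988), 2) = Pow(-984, 2) = 968256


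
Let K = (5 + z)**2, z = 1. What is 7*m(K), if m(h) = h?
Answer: 252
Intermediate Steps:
K = 36 (K = (5 + 1)**2 = 6**2 = 36)
7*m(K) = 7*36 = 252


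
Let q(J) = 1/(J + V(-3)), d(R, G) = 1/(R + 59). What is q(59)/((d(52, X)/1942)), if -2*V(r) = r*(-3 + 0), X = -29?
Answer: 431124/109 ≈ 3955.3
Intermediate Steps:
d(R, G) = 1/(59 + R)
V(r) = 3*r/2 (V(r) = -r*(-3 + 0)/2 = -r*(-3)/2 = -(-3)*r/2 = 3*r/2)
q(J) = 1/(-9/2 + J) (q(J) = 1/(J + (3/2)*(-3)) = 1/(J - 9/2) = 1/(-9/2 + J))
q(59)/((d(52, X)/1942)) = (2/(-9 + 2*59))/((1/((59 + 52)*1942))) = (2/(-9 + 118))/(((1/1942)/111)) = (2/109)/(((1/111)*(1/1942))) = (2*(1/109))/(1/215562) = (2/109)*215562 = 431124/109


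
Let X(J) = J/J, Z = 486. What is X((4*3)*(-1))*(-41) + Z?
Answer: 445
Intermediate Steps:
X(J) = 1
X((4*3)*(-1))*(-41) + Z = 1*(-41) + 486 = -41 + 486 = 445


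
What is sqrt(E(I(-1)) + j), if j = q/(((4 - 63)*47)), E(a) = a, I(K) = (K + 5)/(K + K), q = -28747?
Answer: sqrt(64336373)/2773 ≈ 2.8925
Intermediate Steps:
I(K) = (5 + K)/(2*K) (I(K) = (5 + K)/((2*K)) = (5 + K)*(1/(2*K)) = (5 + K)/(2*K))
j = 28747/2773 (j = -28747*1/(47*(4 - 63)) = -28747/((-59*47)) = -28747/(-2773) = -28747*(-1/2773) = 28747/2773 ≈ 10.367)
sqrt(E(I(-1)) + j) = sqrt((1/2)*(5 - 1)/(-1) + 28747/2773) = sqrt((1/2)*(-1)*4 + 28747/2773) = sqrt(-2 + 28747/2773) = sqrt(23201/2773) = sqrt(64336373)/2773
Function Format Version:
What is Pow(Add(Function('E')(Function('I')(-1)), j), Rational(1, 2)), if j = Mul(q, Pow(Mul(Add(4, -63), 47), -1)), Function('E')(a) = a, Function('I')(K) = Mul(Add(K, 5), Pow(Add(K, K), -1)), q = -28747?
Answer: Mul(Rational(1, 2773), Pow(64336373, Rational(1, 2))) ≈ 2.8925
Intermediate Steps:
Function('I')(K) = Mul(Rational(1, 2), Pow(K, -1), Add(5, K)) (Function('I')(K) = Mul(Add(5, K), Pow(Mul(2, K), -1)) = Mul(Add(5, K), Mul(Rational(1, 2), Pow(K, -1))) = Mul(Rational(1, 2), Pow(K, -1), Add(5, K)))
j = Rational(28747, 2773) (j = Mul(-28747, Pow(Mul(Add(4, -63), 47), -1)) = Mul(-28747, Pow(Mul(-59, 47), -1)) = Mul(-28747, Pow(-2773, -1)) = Mul(-28747, Rational(-1, 2773)) = Rational(28747, 2773) ≈ 10.367)
Pow(Add(Function('E')(Function('I')(-1)), j), Rational(1, 2)) = Pow(Add(Mul(Rational(1, 2), Pow(-1, -1), Add(5, -1)), Rational(28747, 2773)), Rational(1, 2)) = Pow(Add(Mul(Rational(1, 2), -1, 4), Rational(28747, 2773)), Rational(1, 2)) = Pow(Add(-2, Rational(28747, 2773)), Rational(1, 2)) = Pow(Rational(23201, 2773), Rational(1, 2)) = Mul(Rational(1, 2773), Pow(64336373, Rational(1, 2)))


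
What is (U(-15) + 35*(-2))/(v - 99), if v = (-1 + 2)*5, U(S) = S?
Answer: 85/94 ≈ 0.90425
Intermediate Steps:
v = 5 (v = 1*5 = 5)
(U(-15) + 35*(-2))/(v - 99) = (-15 + 35*(-2))/(5 - 99) = (-15 - 70)/(-94) = -85*(-1/94) = 85/94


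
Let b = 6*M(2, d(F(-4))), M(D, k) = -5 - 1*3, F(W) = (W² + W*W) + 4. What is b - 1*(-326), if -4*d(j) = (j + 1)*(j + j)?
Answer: 278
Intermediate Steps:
F(W) = 4 + 2*W² (F(W) = (W² + W²) + 4 = 2*W² + 4 = 4 + 2*W²)
d(j) = -j*(1 + j)/2 (d(j) = -(j + 1)*(j + j)/4 = -(1 + j)*2*j/4 = -j*(1 + j)/2)
M(D, k) = -8 (M(D, k) = -5 - 3 = -8)
b = -48 (b = 6*(-8) = -48)
b - 1*(-326) = -48 - 1*(-326) = -48 + 326 = 278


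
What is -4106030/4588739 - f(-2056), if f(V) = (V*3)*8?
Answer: 226422631186/4588739 ≈ 49343.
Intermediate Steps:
f(V) = 24*V (f(V) = (3*V)*8 = 24*V)
-4106030/4588739 - f(-2056) = -4106030/4588739 - 24*(-2056) = -4106030*1/4588739 - 1*(-49344) = -4106030/4588739 + 49344 = 226422631186/4588739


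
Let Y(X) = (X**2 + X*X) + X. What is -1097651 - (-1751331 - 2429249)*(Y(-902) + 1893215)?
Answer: 14713638004529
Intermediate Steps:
Y(X) = X + 2*X**2 (Y(X) = (X**2 + X**2) + X = 2*X**2 + X = X + 2*X**2)
-1097651 - (-1751331 - 2429249)*(Y(-902) + 1893215) = -1097651 - (-1751331 - 2429249)*(-902*(1 + 2*(-902)) + 1893215) = -1097651 - (-4180580)*(-902*(1 - 1804) + 1893215) = -1097651 - (-4180580)*(-902*(-1803) + 1893215) = -1097651 - (-4180580)*(1626306 + 1893215) = -1097651 - (-4180580)*3519521 = -1097651 - 1*(-14713639102180) = -1097651 + 14713639102180 = 14713638004529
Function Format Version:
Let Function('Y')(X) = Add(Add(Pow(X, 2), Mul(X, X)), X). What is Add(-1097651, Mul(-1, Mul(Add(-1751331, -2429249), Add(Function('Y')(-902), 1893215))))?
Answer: 14713638004529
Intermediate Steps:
Function('Y')(X) = Add(X, Mul(2, Pow(X, 2))) (Function('Y')(X) = Add(Add(Pow(X, 2), Pow(X, 2)), X) = Add(Mul(2, Pow(X, 2)), X) = Add(X, Mul(2, Pow(X, 2))))
Add(-1097651, Mul(-1, Mul(Add(-1751331, -2429249), Add(Function('Y')(-902), 1893215)))) = Add(-1097651, Mul(-1, Mul(Add(-1751331, -2429249), Add(Mul(-902, Add(1, Mul(2, -902))), 1893215)))) = Add(-1097651, Mul(-1, Mul(-4180580, Add(Mul(-902, Add(1, -1804)), 1893215)))) = Add(-1097651, Mul(-1, Mul(-4180580, Add(Mul(-902, -1803), 1893215)))) = Add(-1097651, Mul(-1, Mul(-4180580, Add(1626306, 1893215)))) = Add(-1097651, Mul(-1, Mul(-4180580, 3519521))) = Add(-1097651, Mul(-1, -14713639102180)) = Add(-1097651, 14713639102180) = 14713638004529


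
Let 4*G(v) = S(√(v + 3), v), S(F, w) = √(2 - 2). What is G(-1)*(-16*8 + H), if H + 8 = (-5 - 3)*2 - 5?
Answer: 0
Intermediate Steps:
H = -29 (H = -8 + ((-5 - 3)*2 - 5) = -8 + (-8*2 - 5) = -8 + (-16 - 5) = -8 - 21 = -29)
S(F, w) = 0 (S(F, w) = √0 = 0)
G(v) = 0 (G(v) = (¼)*0 = 0)
G(-1)*(-16*8 + H) = 0*(-16*8 - 29) = 0*(-128 - 29) = 0*(-157) = 0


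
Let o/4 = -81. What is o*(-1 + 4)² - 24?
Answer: -2940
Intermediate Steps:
o = -324 (o = 4*(-81) = -324)
o*(-1 + 4)² - 24 = -324*(-1 + 4)² - 24 = -324*3² - 24 = -324*9 - 24 = -2916 - 24 = -2940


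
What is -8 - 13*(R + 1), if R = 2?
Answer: -47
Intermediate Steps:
-8 - 13*(R + 1) = -8 - 13*(2 + 1) = -8 - 13*3 = -8 - 39 = -47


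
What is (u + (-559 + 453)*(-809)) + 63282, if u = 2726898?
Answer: 2875934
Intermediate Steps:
(u + (-559 + 453)*(-809)) + 63282 = (2726898 + (-559 + 453)*(-809)) + 63282 = (2726898 - 106*(-809)) + 63282 = (2726898 + 85754) + 63282 = 2812652 + 63282 = 2875934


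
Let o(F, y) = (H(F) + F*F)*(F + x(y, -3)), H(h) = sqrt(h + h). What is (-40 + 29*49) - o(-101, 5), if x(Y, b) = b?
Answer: 1062285 + 104*I*sqrt(202) ≈ 1.0623e+6 + 1478.1*I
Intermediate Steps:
H(h) = sqrt(2)*sqrt(h) (H(h) = sqrt(2*h) = sqrt(2)*sqrt(h))
o(F, y) = (-3 + F)*(F**2 + sqrt(2)*sqrt(F)) (o(F, y) = (sqrt(2)*sqrt(F) + F*F)*(F - 3) = (sqrt(2)*sqrt(F) + F**2)*(-3 + F) = (F**2 + sqrt(2)*sqrt(F))*(-3 + F) = (-3 + F)*(F**2 + sqrt(2)*sqrt(F)))
(-40 + 29*49) - o(-101, 5) = (-40 + 29*49) - ((-101)**3 - 3*(-101)**2 + sqrt(2)*(-101)**(3/2) - 3*sqrt(2)*sqrt(-101)) = (-40 + 1421) - (-1030301 - 3*10201 + sqrt(2)*(-101*I*sqrt(101)) - 3*sqrt(2)*I*sqrt(101)) = 1381 - (-1030301 - 30603 - 101*I*sqrt(202) - 3*I*sqrt(202)) = 1381 - (-1060904 - 104*I*sqrt(202)) = 1381 + (1060904 + 104*I*sqrt(202)) = 1062285 + 104*I*sqrt(202)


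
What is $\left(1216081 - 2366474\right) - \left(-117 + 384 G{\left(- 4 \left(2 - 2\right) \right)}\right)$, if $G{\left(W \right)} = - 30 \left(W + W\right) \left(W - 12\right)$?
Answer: $-1150276$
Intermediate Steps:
$G{\left(W \right)} = - 60 W \left(-12 + W\right)$ ($G{\left(W \right)} = - 30 \cdot 2 W \left(-12 + W\right) = - 60 W \left(-12 + W\right)$)
$\left(1216081 - 2366474\right) - \left(-117 + 384 G{\left(- 4 \left(2 - 2\right) \right)}\right) = \left(1216081 - 2366474\right) + \left(- 384 \cdot 60 \left(- 4 \left(2 - 2\right)\right) \left(12 - - 4 \left(2 - 2\right)\right) + 117\right) = -1150393 + \left(- 384 \cdot 60 \left(\left(-4\right) 0\right) \left(12 - \left(-4\right) 0\right) + 117\right) = -1150393 + \left(- 384 \cdot 60 \cdot 0 \left(12 - 0\right) + 117\right) = -1150393 + \left(- 384 \cdot 60 \cdot 0 \left(12 + 0\right) + 117\right) = -1150393 + \left(- 384 \cdot 60 \cdot 0 \cdot 12 + 117\right) = -1150393 + \left(\left(-384\right) 0 + 117\right) = -1150393 + \left(0 + 117\right) = -1150393 + 117 = -1150276$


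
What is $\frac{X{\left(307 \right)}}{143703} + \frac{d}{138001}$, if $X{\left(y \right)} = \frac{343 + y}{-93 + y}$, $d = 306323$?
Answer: $\frac{4710134995708}{2121933874221} \approx 2.2197$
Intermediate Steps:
$X{\left(y \right)} = \frac{343 + y}{-93 + y}$
$\frac{X{\left(307 \right)}}{143703} + \frac{d}{138001} = \frac{\frac{1}{-93 + 307} \left(343 + 307\right)}{143703} + \frac{306323}{138001} = \frac{1}{214} \cdot 650 \cdot \frac{1}{143703} + 306323 \cdot \frac{1}{138001} = \frac{1}{214} \cdot 650 \cdot \frac{1}{143703} + \frac{306323}{138001} = \frac{325}{107} \cdot \frac{1}{143703} + \frac{306323}{138001} = \frac{325}{15376221} + \frac{306323}{138001} = \frac{4710134995708}{2121933874221}$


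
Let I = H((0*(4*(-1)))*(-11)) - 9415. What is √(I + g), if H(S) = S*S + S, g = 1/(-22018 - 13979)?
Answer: 2*I*√18047051007/2769 ≈ 97.031*I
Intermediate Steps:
g = -1/35997 (g = 1/(-35997) = -1/35997 ≈ -2.7780e-5)
H(S) = S + S² (H(S) = S² + S = S + S²)
I = -9415 (I = ((0*(4*(-1)))*(-11))*(1 + (0*(4*(-1)))*(-11)) - 9415 = ((0*(-4))*(-11))*(1 + (0*(-4))*(-11)) - 9415 = (0*(-11))*(1 + 0*(-11)) - 9415 = 0*(1 + 0) - 9415 = 0*1 - 9415 = 0 - 9415 = -9415)
√(I + g) = √(-9415 - 1/35997) = √(-338911756/35997) = 2*I*√18047051007/2769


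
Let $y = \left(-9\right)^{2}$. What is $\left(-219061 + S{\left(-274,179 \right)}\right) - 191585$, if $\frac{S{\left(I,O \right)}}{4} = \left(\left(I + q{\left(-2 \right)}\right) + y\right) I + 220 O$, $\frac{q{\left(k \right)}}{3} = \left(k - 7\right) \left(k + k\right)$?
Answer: $-159966$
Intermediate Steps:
$y = 81$
$q{\left(k \right)} = 6 k \left(-7 + k\right)$ ($q{\left(k \right)} = 3 \left(k - 7\right) \left(k + k\right) = 3 \left(-7 + k\right) 2 k = 3 \cdot 2 k \left(-7 + k\right) = 6 k \left(-7 + k\right)$)
$S{\left(I,O \right)} = 880 O + 4 I \left(189 + I\right)$ ($S{\left(I,O \right)} = 4 \left(\left(\left(I + 6 \left(-2\right) \left(-7 - 2\right)\right) + 81\right) I + 220 O\right) = 4 \left(\left(\left(I + 6 \left(-2\right) \left(-9\right)\right) + 81\right) I + 220 O\right) = 4 \left(\left(\left(I + 108\right) + 81\right) I + 220 O\right) = 4 \left(\left(\left(108 + I\right) + 81\right) I + 220 O\right) = 4 \left(\left(189 + I\right) I + 220 O\right) = 4 \left(I \left(189 + I\right) + 220 O\right) = 4 \left(220 O + I \left(189 + I\right)\right) = 880 O + 4 I \left(189 + I\right)$)
$\left(-219061 + S{\left(-274,179 \right)}\right) - 191585 = \left(-219061 + \left(4 \left(-274\right)^{2} + 756 \left(-274\right) + 880 \cdot 179\right)\right) - 191585 = \left(-219061 + \left(4 \cdot 75076 - 207144 + 157520\right)\right) - 191585 = \left(-219061 + \left(300304 - 207144 + 157520\right)\right) - 191585 = \left(-219061 + 250680\right) - 191585 = 31619 - 191585 = -159966$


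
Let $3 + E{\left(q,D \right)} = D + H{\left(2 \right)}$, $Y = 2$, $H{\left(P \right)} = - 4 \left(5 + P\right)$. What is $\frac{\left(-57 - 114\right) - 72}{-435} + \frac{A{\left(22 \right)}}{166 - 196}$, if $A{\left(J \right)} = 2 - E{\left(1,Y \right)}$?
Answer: $- \frac{413}{870} \approx -0.47471$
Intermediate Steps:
$H{\left(P \right)} = -20 - 4 P$
$E{\left(q,D \right)} = -31 + D$ ($E{\left(q,D \right)} = -3 + \left(D - 28\right) = -3 + \left(-28 + D\right) = -31 + D$)
$A{\left(J \right)} = 31$ ($A{\left(J \right)} = 2 - \left(-31 + 2\right) = 2 - -29 = 2 + 29 = 31$)
$\frac{\left(-57 - 114\right) - 72}{-435} + \frac{A{\left(22 \right)}}{166 - 196} = \frac{\left(-57 - 114\right) - 72}{-435} + \frac{31}{166 - 196} = \left(-171 - 72\right) \left(- \frac{1}{435}\right) + \frac{31}{-30} = \left(-243\right) \left(- \frac{1}{435}\right) + 31 \left(- \frac{1}{30}\right) = \frac{81}{145} - \frac{31}{30} = - \frac{413}{870}$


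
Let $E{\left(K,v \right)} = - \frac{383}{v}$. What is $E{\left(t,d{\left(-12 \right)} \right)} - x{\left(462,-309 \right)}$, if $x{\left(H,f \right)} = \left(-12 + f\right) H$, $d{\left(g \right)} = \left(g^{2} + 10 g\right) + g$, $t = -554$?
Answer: $\frac{1779241}{12} \approx 1.4827 \cdot 10^{5}$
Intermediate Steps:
$d{\left(g \right)} = g^{2} + 11 g$
$x{\left(H,f \right)} = H \left(-12 + f\right)$
$E{\left(t,d{\left(-12 \right)} \right)} - x{\left(462,-309 \right)} = - \frac{383}{\left(-12\right) \left(11 - 12\right)} - 462 \left(-12 - 309\right) = - \frac{383}{\left(-12\right) \left(-1\right)} - 462 \left(-321\right) = - \frac{383}{12} - -148302 = \left(-383\right) \frac{1}{12} + 148302 = - \frac{383}{12} + 148302 = \frac{1779241}{12}$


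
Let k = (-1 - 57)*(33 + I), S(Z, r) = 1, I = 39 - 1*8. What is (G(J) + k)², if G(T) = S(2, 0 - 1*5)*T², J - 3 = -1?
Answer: 13749264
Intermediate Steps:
I = 31 (I = 39 - 8 = 31)
k = -3712 (k = (-1 - 57)*(33 + 31) = -58*64 = -3712)
J = 2 (J = 3 - 1 = 2)
G(T) = T² (G(T) = 1*T² = T²)
(G(J) + k)² = (2² - 3712)² = (4 - 3712)² = (-3708)² = 13749264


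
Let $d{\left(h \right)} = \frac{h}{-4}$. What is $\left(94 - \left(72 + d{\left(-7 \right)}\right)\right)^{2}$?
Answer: $\frac{6561}{16} \approx 410.06$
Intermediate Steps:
$d{\left(h \right)} = - \frac{h}{4}$ ($d{\left(h \right)} = h \left(- \frac{1}{4}\right) = - \frac{h}{4}$)
$\left(94 - \left(72 + d{\left(-7 \right)}\right)\right)^{2} = \left(94 - \left(72 - - \frac{7}{4}\right)\right)^{2} = \left(94 - \frac{295}{4}\right)^{2} = \left(\frac{81}{4}\right)^{2} = \frac{6561}{16}$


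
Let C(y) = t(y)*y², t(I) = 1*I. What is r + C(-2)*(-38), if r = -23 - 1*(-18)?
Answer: 299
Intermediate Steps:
t(I) = I
C(y) = y³ (C(y) = y*y² = y³)
r = -5 (r = -23 + 18 = -5)
r + C(-2)*(-38) = -5 + (-2)³*(-38) = -5 - 8*(-38) = -5 + 304 = 299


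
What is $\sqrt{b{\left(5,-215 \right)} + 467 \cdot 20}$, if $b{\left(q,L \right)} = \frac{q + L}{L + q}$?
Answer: $\sqrt{9341} \approx 96.649$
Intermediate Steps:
$b{\left(q,L \right)} = 1$ ($b{\left(q,L \right)} = \frac{L + q}{L + q} = 1$)
$\sqrt{b{\left(5,-215 \right)} + 467 \cdot 20} = \sqrt{1 + 467 \cdot 20} = \sqrt{1 + 9340} = \sqrt{9341}$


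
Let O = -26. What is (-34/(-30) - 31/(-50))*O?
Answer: -3419/75 ≈ -45.587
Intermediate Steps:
(-34/(-30) - 31/(-50))*O = (-34/(-30) - 31/(-50))*(-26) = (-34*(-1/30) - 31*(-1/50))*(-26) = (17/15 + 31/50)*(-26) = (263/150)*(-26) = -3419/75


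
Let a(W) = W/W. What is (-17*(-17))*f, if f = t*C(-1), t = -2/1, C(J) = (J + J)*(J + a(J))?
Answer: 0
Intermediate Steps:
a(W) = 1
C(J) = 2*J*(1 + J) (C(J) = (J + J)*(J + 1) = (2*J)*(1 + J) = 2*J*(1 + J))
t = -2 (t = -2*1 = -2)
f = 0 (f = -4*(-1)*(1 - 1) = -4*(-1)*0 = -2*0 = 0)
(-17*(-17))*f = -17*(-17)*0 = 289*0 = 0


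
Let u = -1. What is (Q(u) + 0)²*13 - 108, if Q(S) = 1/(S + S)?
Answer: -419/4 ≈ -104.75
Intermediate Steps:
Q(S) = 1/(2*S)
(Q(u) + 0)²*13 - 108 = ((½)/(-1) + 0)²*13 - 108 = ((½)*(-1) + 0)²*13 - 108 = (-½ + 0)²*13 - 108 = (-½)²*13 - 108 = (¼)*13 - 108 = 13/4 - 108 = -419/4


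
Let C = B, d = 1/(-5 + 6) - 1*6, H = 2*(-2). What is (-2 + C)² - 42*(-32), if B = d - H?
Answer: 1353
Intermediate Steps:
H = -4
d = -5 (d = 1/1 - 6 = 1 - 6 = -5)
B = -1 (B = -5 - 1*(-4) = -5 + 4 = -1)
C = -1
(-2 + C)² - 42*(-32) = (-2 - 1)² - 42*(-32) = (-3)² + 1344 = 9 + 1344 = 1353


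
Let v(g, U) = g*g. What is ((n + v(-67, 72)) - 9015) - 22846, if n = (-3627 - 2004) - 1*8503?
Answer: -41506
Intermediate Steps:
n = -14134 (n = -5631 - 8503 = -14134)
v(g, U) = g²
((n + v(-67, 72)) - 9015) - 22846 = ((-14134 + (-67)²) - 9015) - 22846 = ((-14134 + 4489) - 9015) - 22846 = (-9645 - 9015) - 22846 = -18660 - 22846 = -41506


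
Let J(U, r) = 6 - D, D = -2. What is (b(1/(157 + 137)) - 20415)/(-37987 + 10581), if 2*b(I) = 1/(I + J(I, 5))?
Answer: 24018174/32243159 ≈ 0.74491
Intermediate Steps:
J(U, r) = 8 (J(U, r) = 6 - 1*(-2) = 6 + 2 = 8)
b(I) = 1/(2*(8 + I)) (b(I) = 1/(2*(I + 8)) = 1/(2*(8 + I)))
(b(1/(157 + 137)) - 20415)/(-37987 + 10581) = (1/(2*(8 + 1/(157 + 137))) - 20415)/(-37987 + 10581) = (1/(2*(8 + 1/294)) - 20415)/(-27406) = (1/(2*(8 + 1/294)) - 20415)*(-1/27406) = (1/(2*(2353/294)) - 20415)*(-1/27406) = ((½)*(294/2353) - 20415)*(-1/27406) = (147/2353 - 20415)*(-1/27406) = -48036348/2353*(-1/27406) = 24018174/32243159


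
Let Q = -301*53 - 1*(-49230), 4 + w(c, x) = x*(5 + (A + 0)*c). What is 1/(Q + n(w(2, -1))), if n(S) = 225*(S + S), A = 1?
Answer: 1/28327 ≈ 3.5302e-5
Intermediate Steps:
w(c, x) = -4 + x*(5 + c) (w(c, x) = -4 + x*(5 + (1 + 0)*c) = -4 + x*(5 + 1*c) = -4 + x*(5 + c))
n(S) = 450*S (n(S) = 225*(2*S) = 450*S)
Q = 33277 (Q = -15953 + 49230 = 33277)
1/(Q + n(w(2, -1))) = 1/(33277 + 450*(-4 + 5*(-1) + 2*(-1))) = 1/(33277 + 450*(-4 - 5 - 2)) = 1/(33277 + 450*(-11)) = 1/(33277 - 4950) = 1/28327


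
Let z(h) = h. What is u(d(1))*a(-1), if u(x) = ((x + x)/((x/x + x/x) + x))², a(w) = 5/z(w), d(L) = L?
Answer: -20/9 ≈ -2.2222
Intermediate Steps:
a(w) = 5/w
u(x) = 4*x²/(2 + x)² (u(x) = ((2*x)/((1 + 1) + x))² = ((2*x)/(2 + x))² = (2*x/(2 + x))² = 4*x²/(2 + x)²)
u(d(1))*a(-1) = (4*1²/(2 + 1)²)*(5/(-1)) = (4*1/3²)*(5*(-1)) = (4*1*(⅑))*(-5) = (4/9)*(-5) = -20/9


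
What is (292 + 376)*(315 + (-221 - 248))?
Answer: -102872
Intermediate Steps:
(292 + 376)*(315 + (-221 - 248)) = 668*(315 - 469) = 668*(-154) = -102872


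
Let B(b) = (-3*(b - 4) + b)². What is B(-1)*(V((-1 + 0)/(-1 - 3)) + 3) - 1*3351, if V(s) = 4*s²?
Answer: -2714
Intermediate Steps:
B(b) = (12 - 2*b)² (B(b) = (-3*(-4 + b) + b)² = ((12 - 3*b) + b)² = (12 - 2*b)²)
B(-1)*(V((-1 + 0)/(-1 - 3)) + 3) - 1*3351 = (4*(-6 - 1)²)*(4*((-1 + 0)/(-1 - 3))² + 3) - 1*3351 = (4*(-7)²)*(4*(-1/(-4))² + 3) - 3351 = (4*49)*(4*(-1*(-¼))² + 3) - 3351 = 196*(4*(¼)² + 3) - 3351 = 196*(4*(1/16) + 3) - 3351 = 196*(¼ + 3) - 3351 = 196*(13/4) - 3351 = 637 - 3351 = -2714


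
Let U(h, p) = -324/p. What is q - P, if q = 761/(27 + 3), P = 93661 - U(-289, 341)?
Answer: -957902249/10230 ≈ -93637.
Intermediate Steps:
P = 31938725/341 (P = 93661 - (-324)/341 = 93661 - 1*(-324/341) = 93661 + 324/341 = 31938725/341 ≈ 93662.)
q = 761/30 ≈ 25.367
q - P = 761/30 - 1*31938725/341 = 761/30 - 31938725/341 = -957902249/10230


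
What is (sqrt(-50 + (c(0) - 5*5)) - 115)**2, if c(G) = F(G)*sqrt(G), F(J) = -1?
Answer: 13150 - 1150*I*sqrt(3) ≈ 13150.0 - 1991.9*I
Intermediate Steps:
c(G) = -sqrt(G)
(sqrt(-50 + (c(0) - 5*5)) - 115)**2 = (sqrt(-50 + (-sqrt(0) - 5*5)) - 115)**2 = (sqrt(-50 + (-1*0 - 25)) - 115)**2 = (sqrt(-50 + (0 - 25)) - 115)**2 = (sqrt(-50 - 25) - 115)**2 = (sqrt(-75) - 115)**2 = (5*I*sqrt(3) - 115)**2 = (-115 + 5*I*sqrt(3))**2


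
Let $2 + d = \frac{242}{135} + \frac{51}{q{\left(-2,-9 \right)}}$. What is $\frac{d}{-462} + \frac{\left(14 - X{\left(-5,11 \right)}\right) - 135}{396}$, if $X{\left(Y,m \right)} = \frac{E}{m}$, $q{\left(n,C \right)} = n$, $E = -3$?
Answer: $- \frac{341969}{1372140} \approx -0.24922$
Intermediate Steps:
$X{\left(Y,m \right)} = - \frac{3}{m}$
$d = - \frac{6941}{270}$ ($d = -2 + \left(\frac{242}{135} + \frac{51}{-2}\right) = -2 + \left(242 \cdot \frac{1}{135} + 51 \left(- \frac{1}{2}\right)\right) = -2 + \left(\frac{242}{135} - \frac{51}{2}\right) = -2 - \frac{6401}{270} = - \frac{6941}{270} \approx -25.707$)
$\frac{d}{-462} + \frac{\left(14 - X{\left(-5,11 \right)}\right) - 135}{396} = - \frac{6941}{270 \left(-462\right)} + \frac{\left(14 - - \frac{3}{11}\right) - 135}{396} = \left(- \frac{6941}{270}\right) \left(- \frac{1}{462}\right) + \left(\left(14 - \left(-3\right) \frac{1}{11}\right) - 135\right) \frac{1}{396} = \frac{631}{11340} + \left(\left(14 - - \frac{3}{11}\right) - 135\right) \frac{1}{396} = \frac{631}{11340} + \left(\left(14 + \frac{3}{11}\right) - 135\right) \frac{1}{396} = \frac{631}{11340} + \left(\frac{157}{11} - 135\right) \frac{1}{396} = \frac{631}{11340} - \frac{332}{1089} = - \frac{341969}{1372140}$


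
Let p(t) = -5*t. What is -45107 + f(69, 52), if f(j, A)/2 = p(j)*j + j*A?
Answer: -85541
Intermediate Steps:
f(j, A) = -10*j² + 2*A*j (f(j, A) = 2*((-5*j)*j + j*A) = 2*(-5*j² + A*j) = -10*j² + 2*A*j)
-45107 + f(69, 52) = -45107 + 2*69*(52 - 5*69) = -45107 + 2*69*(52 - 345) = -45107 + 2*69*(-293) = -45107 - 40434 = -85541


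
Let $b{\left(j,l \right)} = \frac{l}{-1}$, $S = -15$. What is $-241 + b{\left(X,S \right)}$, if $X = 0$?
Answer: $-226$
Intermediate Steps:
$b{\left(j,l \right)} = - l$ ($b{\left(j,l \right)} = l \left(-1\right) = - l$)
$-241 + b{\left(X,S \right)} = -241 - -15 = -241 + 15 = -226$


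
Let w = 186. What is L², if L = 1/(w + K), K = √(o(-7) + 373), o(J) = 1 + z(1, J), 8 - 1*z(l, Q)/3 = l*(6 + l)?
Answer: (186 + √377)⁻² ≈ 2.3699e-5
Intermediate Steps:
z(l, Q) = 24 - 3*l*(6 + l)
o(J) = 4 (o(J) = 1 + (24 - 18*1 - 3*1²) = 1 + (24 - 18 - 3*1) = 1 + (24 - 18 - 3) = 1 + 3 = 4)
K = √377 (K = √(4 + 373) = √377 ≈ 19.416)
L = 1/(186 + √377) ≈ 0.0048682
L² = (186/34219 - √377/34219)²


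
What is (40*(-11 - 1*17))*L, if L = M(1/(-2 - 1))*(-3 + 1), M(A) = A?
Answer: -2240/3 ≈ -746.67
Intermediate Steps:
L = ⅔ (L = (-3 + 1)/(-2 - 1) = -2/(-3) = -⅓*(-2) = ⅔ ≈ 0.66667)
(40*(-11 - 1*17))*L = (40*(-11 - 1*17))*(⅔) = (40*(-11 - 17))*(⅔) = (40*(-28))*(⅔) = -1120*⅔ = -2240/3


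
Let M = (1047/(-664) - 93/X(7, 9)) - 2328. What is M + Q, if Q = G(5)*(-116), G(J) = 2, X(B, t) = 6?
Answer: -1711179/664 ≈ -2577.1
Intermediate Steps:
M = -1557131/664 (M = (1047/(-664) - 93/6) - 2328 = (1047*(-1/664) - 93*⅙) - 2328 = (-1047/664 - 31/2) - 2328 = -11339/664 - 2328 = -1557131/664 ≈ -2345.1)
Q = -232 (Q = 2*(-116) = -232)
M + Q = -1557131/664 - 232 = -1711179/664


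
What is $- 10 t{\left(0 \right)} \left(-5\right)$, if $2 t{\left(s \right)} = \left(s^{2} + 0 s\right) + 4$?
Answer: $100$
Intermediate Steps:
$t{\left(s \right)} = 2 + \frac{s^{2}}{2}$ ($t{\left(s \right)} = \frac{\left(s^{2} + 0 s\right) + 4}{2} = \frac{\left(s^{2} + 0\right) + 4}{2} = \frac{s^{2} + 4}{2} = \frac{4 + s^{2}}{2} = 2 + \frac{s^{2}}{2}$)
$- 10 t{\left(0 \right)} \left(-5\right) = - 10 \left(2 + \frac{0^{2}}{2}\right) \left(-5\right) = - 10 \left(2 + \frac{1}{2} \cdot 0\right) \left(-5\right) = - 10 \left(2 + 0\right) \left(-5\right) = \left(-10\right) 2 \left(-5\right) = \left(-20\right) \left(-5\right) = 100$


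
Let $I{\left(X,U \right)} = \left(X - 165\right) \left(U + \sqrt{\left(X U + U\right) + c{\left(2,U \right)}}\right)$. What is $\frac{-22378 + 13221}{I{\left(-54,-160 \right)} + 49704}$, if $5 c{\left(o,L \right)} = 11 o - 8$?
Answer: $- \frac{215555780}{1881861657} - \frac{668461 \sqrt{212070}}{11291169942} \approx -0.14181$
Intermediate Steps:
$c{\left(o,L \right)} = - \frac{8}{5} + \frac{11 o}{5}$ ($c{\left(o,L \right)} = \frac{11 o - 8}{5} = \frac{-8 + 11 o}{5} = - \frac{8}{5} + \frac{11 o}{5}$)
$I{\left(X,U \right)} = \left(-165 + X\right) \left(U + \sqrt{\frac{14}{5} + U + U X}\right)$ ($I{\left(X,U \right)} = \left(X - 165\right) \left(U + \sqrt{\left(X U + U\right) + \left(- \frac{8}{5} + \frac{11}{5} \cdot 2\right)}\right) = \left(-165 + X\right) \left(U + \sqrt{\left(U X + U\right) + \left(- \frac{8}{5} + \frac{22}{5}\right)}\right) = \left(-165 + X\right) \left(U + \sqrt{\left(U + U X\right) + \frac{14}{5}}\right) = \left(-165 + X\right) \left(U + \sqrt{\frac{14}{5} + U + U X}\right)$)
$\frac{-22378 + 13221}{I{\left(-54,-160 \right)} + 49704} = \frac{-22378 + 13221}{\left(\left(-165\right) \left(-160\right) - 33 \sqrt{70 + 25 \left(-160\right) + 25 \left(-160\right) \left(-54\right)} - -8640 + \frac{1}{5} \left(-54\right) \sqrt{70 + 25 \left(-160\right) + 25 \left(-160\right) \left(-54\right)}\right) + 49704} = - \frac{9157}{\left(26400 - 33 \sqrt{70 - 4000 + 216000} + 8640 + \frac{1}{5} \left(-54\right) \sqrt{70 - 4000 + 216000}\right) + 49704} = - \frac{9157}{\left(26400 - 33 \sqrt{212070} + 8640 + \frac{1}{5} \left(-54\right) \sqrt{212070}\right) + 49704} = - \frac{9157}{\left(26400 - 33 \sqrt{212070} + 8640 - \frac{54 \sqrt{212070}}{5}\right) + 49704} = - \frac{9157}{\left(35040 - \frac{219 \sqrt{212070}}{5}\right) + 49704} = - \frac{9157}{84744 - \frac{219 \sqrt{212070}}{5}}$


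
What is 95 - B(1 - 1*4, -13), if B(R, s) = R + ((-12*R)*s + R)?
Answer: 569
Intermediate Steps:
B(R, s) = 2*R - 12*R*s (B(R, s) = R + (-12*R*s + R) = R + (R - 12*R*s) = 2*R - 12*R*s)
95 - B(1 - 1*4, -13) = 95 - 2*(1 - 1*4)*(1 - 6*(-13)) = 95 - 2*(1 - 4)*(1 + 78) = 95 - 2*(-3)*79 = 95 - 1*(-474) = 95 + 474 = 569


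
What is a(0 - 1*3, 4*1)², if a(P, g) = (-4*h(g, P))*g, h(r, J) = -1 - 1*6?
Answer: 12544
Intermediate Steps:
h(r, J) = -7 (h(r, J) = -1 - 6 = -7)
a(P, g) = 28*g (a(P, g) = (-4*(-7))*g = 28*g)
a(0 - 1*3, 4*1)² = (28*(4*1))² = (28*4)² = 112² = 12544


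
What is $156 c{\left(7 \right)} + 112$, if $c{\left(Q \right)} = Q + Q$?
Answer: $2296$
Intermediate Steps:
$c{\left(Q \right)} = 2 Q$
$156 c{\left(7 \right)} + 112 = 156 \cdot 2 \cdot 7 + 112 = 156 \cdot 14 + 112 = 2184 + 112 = 2296$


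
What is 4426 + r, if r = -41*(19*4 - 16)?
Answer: 1966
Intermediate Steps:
r = -2460 (r = -41*(76 - 16) = -41*60 = -2460)
4426 + r = 4426 - 2460 = 1966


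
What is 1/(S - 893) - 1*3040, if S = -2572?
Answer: -10533601/3465 ≈ -3040.0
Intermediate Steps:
1/(S - 893) - 1*3040 = 1/(-2572 - 893) - 1*3040 = 1/(-3465) - 3040 = -1/3465 - 3040 = -10533601/3465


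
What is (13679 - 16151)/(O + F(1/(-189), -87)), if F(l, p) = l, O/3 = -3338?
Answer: 467208/1892647 ≈ 0.24685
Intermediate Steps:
O = -10014 (O = 3*(-3338) = -10014)
(13679 - 16151)/(O + F(1/(-189), -87)) = (13679 - 16151)/(-10014 + 1/(-189)) = -2472/(-10014 - 1/189) = -2472/(-1892647/189) = -2472*(-189/1892647) = 467208/1892647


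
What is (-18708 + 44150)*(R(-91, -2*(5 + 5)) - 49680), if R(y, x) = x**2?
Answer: -1253781760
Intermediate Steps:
(-18708 + 44150)*(R(-91, -2*(5 + 5)) - 49680) = (-18708 + 44150)*((-2*(5 + 5))**2 - 49680) = 25442*((-2*10)**2 - 49680) = 25442*((-20)**2 - 49680) = 25442*(400 - 49680) = 25442*(-49280) = -1253781760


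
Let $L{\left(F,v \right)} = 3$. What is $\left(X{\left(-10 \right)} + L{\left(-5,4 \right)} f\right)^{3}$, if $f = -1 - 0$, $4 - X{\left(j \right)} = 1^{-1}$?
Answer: $0$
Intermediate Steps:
$X{\left(j \right)} = 3$ ($X{\left(j \right)} = 4 - 1^{-1} = 4 - 1 = 3$)
$f = -1$ ($f = -1 + 0 = -1$)
$\left(X{\left(-10 \right)} + L{\left(-5,4 \right)} f\right)^{3} = \left(3 + 3 \left(-1\right)\right)^{3} = \left(3 - 3\right)^{3} = 0^{3} = 0$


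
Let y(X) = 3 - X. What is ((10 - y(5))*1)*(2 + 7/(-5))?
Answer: 36/5 ≈ 7.2000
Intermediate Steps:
((10 - y(5))*1)*(2 + 7/(-5)) = ((10 - (3 - 1*5))*1)*(2 + 7/(-5)) = ((10 - (3 - 5))*1)*(2 + 7*(-1/5)) = ((10 - 1*(-2))*1)*(2 - 7/5) = ((10 + 2)*1)*(3/5) = (12*1)*(3/5) = 12*(3/5) = 36/5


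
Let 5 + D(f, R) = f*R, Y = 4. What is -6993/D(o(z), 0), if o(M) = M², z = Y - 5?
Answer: 6993/5 ≈ 1398.6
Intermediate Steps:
z = -1 (z = 4 - 5 = -1)
D(f, R) = -5 + R*f (D(f, R) = -5 + f*R = -5 + R*f)
-6993/D(o(z), 0) = -6993/(-5 + 0*(-1)²) = -6993/(-5 + 0*1) = -6993/(-5 + 0) = -6993/(-5) = -6993*(-⅕) = 6993/5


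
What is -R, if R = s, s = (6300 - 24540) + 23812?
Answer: -5572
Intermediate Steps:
s = 5572 (s = -18240 + 23812 = 5572)
R = 5572
-R = -1*5572 = -5572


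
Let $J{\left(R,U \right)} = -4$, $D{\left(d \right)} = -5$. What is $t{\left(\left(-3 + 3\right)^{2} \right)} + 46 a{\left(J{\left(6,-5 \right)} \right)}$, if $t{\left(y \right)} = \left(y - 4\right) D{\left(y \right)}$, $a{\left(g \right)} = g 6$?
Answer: $-1084$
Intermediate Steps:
$a{\left(g \right)} = 6 g$
$t{\left(y \right)} = 20 - 5 y$ ($t{\left(y \right)} = \left(y - 4\right) \left(-5\right) = \left(-4 + y\right) \left(-5\right) = 20 - 5 y$)
$t{\left(\left(-3 + 3\right)^{2} \right)} + 46 a{\left(J{\left(6,-5 \right)} \right)} = \left(20 - 5 \left(-3 + 3\right)^{2}\right) + 46 \cdot 6 \left(-4\right) = \left(20 - 5 \cdot 0^{2}\right) + 46 \left(-24\right) = \left(20 - 0\right) - 1104 = \left(20 + 0\right) - 1104 = 20 - 1104 = -1084$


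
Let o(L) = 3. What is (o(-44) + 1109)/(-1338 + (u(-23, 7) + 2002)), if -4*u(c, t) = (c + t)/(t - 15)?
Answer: 2224/1327 ≈ 1.6760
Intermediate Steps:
u(c, t) = -(c + t)/(4*(-15 + t)) (u(c, t) = -(c + t)/(4*(t - 15)) = -(c + t)/(4*(-15 + t)))
(o(-44) + 1109)/(-1338 + (u(-23, 7) + 2002)) = (3 + 1109)/(-1338 + ((-1*(-23) - 1*7)/(4*(-15 + 7)) + 2002)) = 1112/(-1338 + ((1/4)*(23 - 7)/(-8) + 2002)) = 1112/(-1338 + ((1/4)*(-1/8)*16 + 2002)) = 1112/(-1338 + (-1/2 + 2002)) = 1112/(-1338 + 4003/2) = 1112/(1327/2) = 1112*(2/1327) = 2224/1327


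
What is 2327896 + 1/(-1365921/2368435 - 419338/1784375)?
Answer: 1597163982007654951/686098016081 ≈ 2.3279e+6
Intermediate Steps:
2327896 + 1/(-1365921/2368435 - 419338/1784375) = 2327896 + 1/(-686098016081/845235240625) = 2327896 - 845235240625/686098016081 = 1597163982007654951/686098016081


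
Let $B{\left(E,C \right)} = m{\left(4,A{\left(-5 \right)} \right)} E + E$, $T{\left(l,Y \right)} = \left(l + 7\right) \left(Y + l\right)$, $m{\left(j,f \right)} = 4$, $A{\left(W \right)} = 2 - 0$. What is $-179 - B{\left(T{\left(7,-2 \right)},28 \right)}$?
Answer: $-529$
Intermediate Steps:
$A{\left(W \right)} = 2$ ($A{\left(W \right)} = 2 + 0 = 2$)
$T{\left(l,Y \right)} = \left(7 + l\right) \left(Y + l\right)$
$B{\left(E,C \right)} = 5 E$ ($B{\left(E,C \right)} = 4 E + E = 5 E$)
$-179 - B{\left(T{\left(7,-2 \right)},28 \right)} = -179 - 5 \left(7^{2} + 7 \left(-2\right) + 7 \cdot 7 - 14\right) = -179 - 5 \left(49 - 14 + 49 - 14\right) = -179 - 5 \cdot 70 = -179 - 350 = -529$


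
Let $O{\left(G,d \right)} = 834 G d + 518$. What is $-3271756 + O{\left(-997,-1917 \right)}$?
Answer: $1590710428$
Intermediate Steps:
$O{\left(G,d \right)} = 518 + 834 G d$ ($O{\left(G,d \right)} = 834 G d + 518 = 518 + 834 G d$)
$-3271756 + O{\left(-997,-1917 \right)} = -3271756 + \left(518 + 834 \left(-997\right) \left(-1917\right)\right) = -3271756 + \left(518 + 1593981666\right) = -3271756 + 1593982184 = 1590710428$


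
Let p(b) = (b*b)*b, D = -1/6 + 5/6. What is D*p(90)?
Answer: 486000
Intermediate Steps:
D = 2/3 (D = -1*1/6 + 5*(1/6) = -1/6 + 5/6 = 2/3 ≈ 0.66667)
p(b) = b**3 (p(b) = b**2*b = b**3)
D*p(90) = (2/3)*90**3 = (2/3)*729000 = 486000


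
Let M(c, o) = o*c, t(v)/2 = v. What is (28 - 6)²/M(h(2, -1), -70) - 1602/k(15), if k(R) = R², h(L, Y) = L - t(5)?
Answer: -4379/700 ≈ -6.2557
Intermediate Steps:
t(v) = 2*v
h(L, Y) = -10 + L (h(L, Y) = L - 2*5 = L - 1*10 = L - 10 = -10 + L)
M(c, o) = c*o
(28 - 6)²/M(h(2, -1), -70) - 1602/k(15) = (28 - 6)²/(((-10 + 2)*(-70))) - 1602/(15²) = 22²/((-8*(-70))) - 1602/225 = 484/560 - 1602*1/225 = 484*(1/560) - 178/25 = 121/140 - 178/25 = -4379/700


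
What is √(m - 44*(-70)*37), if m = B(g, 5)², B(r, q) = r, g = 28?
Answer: 2*√28686 ≈ 338.74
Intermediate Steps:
m = 784 (m = 28² = 784)
√(m - 44*(-70)*37) = √(784 - 44*(-70)*37) = √(784 + 3080*37) = √(784 + 113960) = √114744 = 2*√28686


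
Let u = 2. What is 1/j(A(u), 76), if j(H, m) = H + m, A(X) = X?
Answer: 1/78 ≈ 0.012821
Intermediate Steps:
1/j(A(u), 76) = 1/(2 + 76) = 1/78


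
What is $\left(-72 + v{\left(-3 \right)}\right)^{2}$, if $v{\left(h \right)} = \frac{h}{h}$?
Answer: $5041$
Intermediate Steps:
$v{\left(h \right)} = 1$
$\left(-72 + v{\left(-3 \right)}\right)^{2} = \left(-72 + 1\right)^{2} = \left(-71\right)^{2} = 5041$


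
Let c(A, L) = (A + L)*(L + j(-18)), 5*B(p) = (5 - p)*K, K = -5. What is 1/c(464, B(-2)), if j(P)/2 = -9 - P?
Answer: 1/5027 ≈ 0.00019893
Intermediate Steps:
j(P) = -18 - 2*P (j(P) = 2*(-9 - P) = -18 - 2*P)
B(p) = -5 + p (B(p) = ((5 - p)*(-5))/5 = (-25 + 5*p)/5 = -5 + p)
c(A, L) = (18 + L)*(A + L) (c(A, L) = (A + L)*(L + (-18 - 2*(-18))) = (A + L)*(L + (-18 + 36)) = (A + L)*(L + 18) = (A + L)*(18 + L) = (18 + L)*(A + L))
1/c(464, B(-2)) = 1/((-5 - 2)**2 + 18*464 + 18*(-5 - 2) + 464*(-5 - 2)) = 1/((-7)**2 + 8352 + 18*(-7) + 464*(-7)) = 1/(49 + 8352 - 126 - 3248) = 1/5027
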